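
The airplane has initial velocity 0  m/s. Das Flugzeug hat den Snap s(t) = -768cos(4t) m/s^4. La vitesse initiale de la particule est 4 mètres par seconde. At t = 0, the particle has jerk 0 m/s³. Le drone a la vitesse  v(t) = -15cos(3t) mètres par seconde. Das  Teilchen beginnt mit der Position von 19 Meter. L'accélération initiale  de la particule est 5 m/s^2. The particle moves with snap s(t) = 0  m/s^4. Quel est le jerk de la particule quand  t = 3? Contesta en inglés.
Starting from snap s(t) = 0, we take 1 integral. Taking ∫s(t)dt and applying j(0) = 0, we find j(t) = 0. We have jerk j(t) = 0. Substituting t = 3: j(3) = 0.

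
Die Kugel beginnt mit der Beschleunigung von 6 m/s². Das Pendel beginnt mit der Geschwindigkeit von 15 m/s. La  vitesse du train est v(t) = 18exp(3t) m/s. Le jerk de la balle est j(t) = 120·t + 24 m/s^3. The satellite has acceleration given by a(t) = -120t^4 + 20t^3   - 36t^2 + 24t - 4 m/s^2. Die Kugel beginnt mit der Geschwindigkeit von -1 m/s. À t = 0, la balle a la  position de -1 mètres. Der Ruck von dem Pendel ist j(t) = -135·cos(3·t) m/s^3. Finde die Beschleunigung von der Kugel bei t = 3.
Wir müssen unsere Gleichung für den Ruck j(t) = 120·t + 24 1-mal integrieren. Das Integral von dem Ruck, mit a(0) = 6, ergibt die Beschleunigung: a(t) = 60·t^2 + 24·t + 6. Mit a(t) = 60·t^2 + 24·t + 6 und Einsetzen von t = 3, finden wir a = 618.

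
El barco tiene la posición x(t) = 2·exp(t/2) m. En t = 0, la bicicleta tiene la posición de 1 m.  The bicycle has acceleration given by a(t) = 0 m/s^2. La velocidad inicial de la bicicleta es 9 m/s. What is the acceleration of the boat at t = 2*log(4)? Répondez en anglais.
To solve this, we need to take 2 derivatives of our position equation x(t) = 2·exp(t/2). Taking d/dt of x(t), we find v(t) = exp(t/2). Differentiating velocity, we get acceleration: a(t) = exp(t/2)/2. We have acceleration a(t) = exp(t/2)/2. Substituting t = 2*log(4): a(2*log(4)) = 2.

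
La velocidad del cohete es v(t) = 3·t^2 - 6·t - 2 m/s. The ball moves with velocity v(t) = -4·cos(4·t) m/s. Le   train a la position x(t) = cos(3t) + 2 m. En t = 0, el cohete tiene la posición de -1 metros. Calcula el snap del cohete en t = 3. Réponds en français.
En partant de la vitesse v(t) = 3·t^2 - 6·t - 2, nous prenons 3 dérivées. En prenant d/dt de v(t), nous trouvons a(t) = 6·t - 6. En prenant d/dt de a(t), nous trouvons j(t) = 6. En dérivant le jerk, nous obtenons le snap: s(t) = 0. En utilisant s(t) = 0 et en substituant t = 3, nous trouvons s = 0.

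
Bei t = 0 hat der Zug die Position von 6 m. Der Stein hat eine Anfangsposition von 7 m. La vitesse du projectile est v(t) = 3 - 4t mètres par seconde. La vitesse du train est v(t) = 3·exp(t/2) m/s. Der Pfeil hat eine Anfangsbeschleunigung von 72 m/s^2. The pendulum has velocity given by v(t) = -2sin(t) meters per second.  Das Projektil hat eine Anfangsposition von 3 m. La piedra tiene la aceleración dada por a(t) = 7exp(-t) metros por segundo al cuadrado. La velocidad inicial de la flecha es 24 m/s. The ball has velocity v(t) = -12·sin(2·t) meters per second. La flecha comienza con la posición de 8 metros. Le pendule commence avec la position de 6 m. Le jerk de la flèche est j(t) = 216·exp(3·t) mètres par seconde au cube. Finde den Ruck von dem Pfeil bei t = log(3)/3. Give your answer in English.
We have jerk j(t) = 216·exp(3·t). Substituting t = log(3)/3: j(log(3)/3) = 648.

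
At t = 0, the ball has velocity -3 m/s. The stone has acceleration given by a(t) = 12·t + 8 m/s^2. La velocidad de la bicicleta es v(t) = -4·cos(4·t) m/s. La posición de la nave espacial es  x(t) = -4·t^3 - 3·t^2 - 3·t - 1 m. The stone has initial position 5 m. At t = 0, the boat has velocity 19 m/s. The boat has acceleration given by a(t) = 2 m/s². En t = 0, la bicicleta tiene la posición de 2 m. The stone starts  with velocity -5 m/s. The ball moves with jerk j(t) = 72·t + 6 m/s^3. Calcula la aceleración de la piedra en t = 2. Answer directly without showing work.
La respuesta es 32.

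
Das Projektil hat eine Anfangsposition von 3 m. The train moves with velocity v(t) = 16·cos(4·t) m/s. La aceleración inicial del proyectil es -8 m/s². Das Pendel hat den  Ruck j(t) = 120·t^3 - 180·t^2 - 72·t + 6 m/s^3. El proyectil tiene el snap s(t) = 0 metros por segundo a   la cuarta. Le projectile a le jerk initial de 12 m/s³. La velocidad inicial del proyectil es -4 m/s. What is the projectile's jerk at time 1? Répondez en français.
En partant du snap s(t) = 0, nous prenons 1 primitive. En intégrant le snap et en utilisant la condition initiale j(0) = 12, nous obtenons j(t) = 12. En utilisant j(t) = 12 et en substituant t = 1, nous trouvons j = 12.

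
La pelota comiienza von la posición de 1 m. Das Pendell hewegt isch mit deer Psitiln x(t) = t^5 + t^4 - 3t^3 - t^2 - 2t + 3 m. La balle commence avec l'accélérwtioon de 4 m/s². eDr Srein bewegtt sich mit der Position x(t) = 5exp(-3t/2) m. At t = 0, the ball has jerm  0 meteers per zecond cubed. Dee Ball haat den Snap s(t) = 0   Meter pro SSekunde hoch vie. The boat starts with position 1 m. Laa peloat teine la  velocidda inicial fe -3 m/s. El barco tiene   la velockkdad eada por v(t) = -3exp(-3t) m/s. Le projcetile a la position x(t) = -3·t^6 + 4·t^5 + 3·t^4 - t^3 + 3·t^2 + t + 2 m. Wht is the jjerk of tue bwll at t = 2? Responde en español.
Partiendo del snap s(t) = 0, tomamos 1 integral. La integral del snap es la sacudida. Usando j(0) = 0, obtenemos j(t) = 0. Tenemos la sacudida j(t) = 0. Sustituyendo t = 2: j(2) = 0.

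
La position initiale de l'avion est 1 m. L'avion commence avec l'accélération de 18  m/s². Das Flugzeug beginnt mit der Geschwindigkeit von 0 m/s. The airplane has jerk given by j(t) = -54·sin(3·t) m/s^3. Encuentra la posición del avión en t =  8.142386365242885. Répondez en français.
Pour résoudre ceci, nous devons prendre 3 primitives de notre équation du jerk j(t) = -54·sin(3·t). En prenant ∫j(t)dt et en appliquant a(0) = 18, nous trouvons a(t) = 18·cos(3·t). L'intégrale de l'accélération est la vitesse. En utilisant v(0) = 0, nous obtenons v(t) = 6·sin(3·t). En prenant ∫v(t)dt et en appliquant x(0) = 1, nous trouvons x(t) = 3 - 2·cos(3·t). De l'équation de la position x(t) = 3 - 2·cos(3·t), nous substituons t = 8.142386365242885 pour obtenir x = 1.47753163826850.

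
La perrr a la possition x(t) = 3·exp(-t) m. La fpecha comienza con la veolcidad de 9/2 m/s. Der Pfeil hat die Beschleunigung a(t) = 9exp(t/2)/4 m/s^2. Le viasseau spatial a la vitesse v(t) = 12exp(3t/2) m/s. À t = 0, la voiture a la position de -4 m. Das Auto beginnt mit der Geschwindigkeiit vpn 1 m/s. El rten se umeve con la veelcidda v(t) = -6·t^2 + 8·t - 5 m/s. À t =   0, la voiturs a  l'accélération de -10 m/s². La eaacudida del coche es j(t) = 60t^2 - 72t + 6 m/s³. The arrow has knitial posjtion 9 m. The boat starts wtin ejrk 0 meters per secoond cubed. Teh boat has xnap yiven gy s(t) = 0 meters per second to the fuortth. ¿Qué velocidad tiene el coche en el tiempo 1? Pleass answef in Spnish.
Partiendo de la sacudida j(t) = 60·t^2 - 72·t + 6, tomamos 2 antiderivadas. La integral de la sacudida es la aceleración. Usando a(0) = -10, obtenemos a(t) = 20·t^3 - 36·t^2 + 6·t - 10. Tomando ∫a(t)dt y aplicando v(0) = 1, encontramos v(t) = 5·t^4 - 12·t^3 + 3·t^2 - 10·t + 1. Usando v(t) = 5·t^4 - 12·t^3 + 3·t^2 - 10·t + 1 y sustituyendo t = 1, encontramos v = -13.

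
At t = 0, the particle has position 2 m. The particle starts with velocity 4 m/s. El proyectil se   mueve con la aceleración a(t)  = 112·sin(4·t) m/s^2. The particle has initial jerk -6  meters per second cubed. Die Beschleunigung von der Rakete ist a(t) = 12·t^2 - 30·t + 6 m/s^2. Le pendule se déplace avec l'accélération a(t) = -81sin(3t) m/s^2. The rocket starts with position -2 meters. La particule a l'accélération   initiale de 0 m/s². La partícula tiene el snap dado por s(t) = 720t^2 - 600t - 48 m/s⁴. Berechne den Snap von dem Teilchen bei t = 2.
Wir haben den Snap s(t) = 720·t^2 - 600·t - 48. Durch Einsetzen von t = 2: s(2) = 1632.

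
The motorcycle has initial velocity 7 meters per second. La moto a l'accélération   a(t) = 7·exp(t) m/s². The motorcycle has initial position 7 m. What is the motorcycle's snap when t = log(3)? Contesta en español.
Partiendo de la aceleración a(t) = 7·exp(t), tomamos 2 derivadas. Derivando la aceleración, obtenemos la sacudida: j(t) = 7·exp(t). Tomando d/dt de j(t), encontramos s(t) = 7·exp(t). De la ecuación del snap s(t) = 7·exp(t), sustituimos t = log(3) para obtener s = 21.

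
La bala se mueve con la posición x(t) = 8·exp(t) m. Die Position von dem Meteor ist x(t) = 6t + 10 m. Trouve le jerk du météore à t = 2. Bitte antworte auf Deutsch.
Um dies zu lösen, müssen wir 3 Ableitungen unserer Gleichung für die Position x(t) = 6·t + 10 nehmen. Mit d/dt von x(t) finden wir v(t) = 6. Mit d/dt von v(t) finden wir a(t) = 0. Durch Ableiten von der Beschleunigung erhalten wir den Ruck: j(t) = 0. Wir haben den Ruck j(t) = 0. Durch Einsetzen von t = 2: j(2) = 0.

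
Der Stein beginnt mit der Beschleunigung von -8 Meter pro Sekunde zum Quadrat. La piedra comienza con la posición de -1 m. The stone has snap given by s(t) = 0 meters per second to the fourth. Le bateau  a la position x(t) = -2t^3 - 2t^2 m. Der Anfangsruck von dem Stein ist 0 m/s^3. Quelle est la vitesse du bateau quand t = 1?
En partant de la position x(t) = -2·t^3 - 2·t^2, nous prenons 1 dérivée. En dérivant la position, nous obtenons la vitesse: v(t) = -6·t^2 - 4·t. En utilisant v(t) = -6·t^2 - 4·t et en substituant t = 1, nous trouvons v = -10.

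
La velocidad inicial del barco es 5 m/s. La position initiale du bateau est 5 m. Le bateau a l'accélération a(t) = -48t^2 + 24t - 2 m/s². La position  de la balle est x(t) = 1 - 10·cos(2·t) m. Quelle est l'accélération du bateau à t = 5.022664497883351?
De l'équation de l'accélération a(t) = -48·t^2 + 24·t - 2, nous substituons t = 5.022664497883351 pour obtenir a = -1092.35966764909.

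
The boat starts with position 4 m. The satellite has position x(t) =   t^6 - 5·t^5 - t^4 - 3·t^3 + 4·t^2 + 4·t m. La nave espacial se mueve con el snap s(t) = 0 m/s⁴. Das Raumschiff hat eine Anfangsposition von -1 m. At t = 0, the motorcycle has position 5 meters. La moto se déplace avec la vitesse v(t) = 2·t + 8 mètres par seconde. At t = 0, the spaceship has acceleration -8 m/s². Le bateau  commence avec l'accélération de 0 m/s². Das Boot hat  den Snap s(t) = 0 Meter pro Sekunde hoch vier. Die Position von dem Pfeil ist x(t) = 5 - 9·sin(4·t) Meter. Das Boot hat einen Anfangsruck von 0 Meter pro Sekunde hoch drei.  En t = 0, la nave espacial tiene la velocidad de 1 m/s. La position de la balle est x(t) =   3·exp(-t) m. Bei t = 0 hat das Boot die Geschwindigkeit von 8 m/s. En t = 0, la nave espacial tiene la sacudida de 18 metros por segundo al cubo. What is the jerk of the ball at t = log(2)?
Starting from position x(t) = 3·exp(-t), we take 3 derivatives. The derivative of position gives velocity: v(t) = -3·exp(-t). The derivative of velocity gives acceleration: a(t) = 3·exp(-t). Differentiating acceleration, we get jerk: j(t) = -3·exp(-t). Using j(t) = -3·exp(-t) and substituting t = log(2), we find j = -3/2.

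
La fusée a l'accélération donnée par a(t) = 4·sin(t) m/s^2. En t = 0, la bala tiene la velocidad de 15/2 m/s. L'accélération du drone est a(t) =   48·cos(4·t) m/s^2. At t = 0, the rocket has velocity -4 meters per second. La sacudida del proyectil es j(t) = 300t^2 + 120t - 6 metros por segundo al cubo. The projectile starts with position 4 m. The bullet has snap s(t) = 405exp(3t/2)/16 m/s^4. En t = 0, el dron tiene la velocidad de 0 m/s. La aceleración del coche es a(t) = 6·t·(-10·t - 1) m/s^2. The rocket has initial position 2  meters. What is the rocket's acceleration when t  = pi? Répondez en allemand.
Mit a(t) = 4·sin(t) und Einsetzen von t = pi, finden wir a = 0.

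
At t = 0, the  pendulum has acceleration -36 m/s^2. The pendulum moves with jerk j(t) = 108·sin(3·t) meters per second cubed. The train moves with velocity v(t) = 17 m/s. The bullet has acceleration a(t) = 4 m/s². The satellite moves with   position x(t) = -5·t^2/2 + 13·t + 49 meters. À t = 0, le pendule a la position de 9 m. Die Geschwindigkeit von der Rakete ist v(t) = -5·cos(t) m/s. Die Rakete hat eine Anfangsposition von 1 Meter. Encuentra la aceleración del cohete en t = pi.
Debemos derivar nuestra ecuación de la velocidad v(t) = -5·cos(t) 1 vez. La derivada de la velocidad da la aceleración: a(t) = 5·sin(t). Usando a(t) = 5·sin(t) y sustituyendo t = pi, encontramos a = 0.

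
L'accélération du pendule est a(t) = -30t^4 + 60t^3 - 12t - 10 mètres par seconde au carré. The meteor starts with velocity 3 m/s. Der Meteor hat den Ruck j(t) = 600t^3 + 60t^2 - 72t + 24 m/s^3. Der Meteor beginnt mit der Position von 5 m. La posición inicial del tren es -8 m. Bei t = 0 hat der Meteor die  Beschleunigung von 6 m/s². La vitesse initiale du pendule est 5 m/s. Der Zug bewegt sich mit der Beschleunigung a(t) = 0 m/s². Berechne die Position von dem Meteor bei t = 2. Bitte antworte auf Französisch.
Pour résoudre ceci, nous devons prendre 3 intégrales de notre équation du jerk j(t) = 600·t^3 + 60·t^2 - 72·t + 24. En intégrant le jerk et en utilisant la condition initiale a(0) = 6, nous obtenons a(t) = 150·t^4 + 20·t^3 - 36·t^2 + 24·t + 6. L'intégrale de l'accélération est la vitesse. En utilisant v(0) = 3, nous obtenons v(t) = 30·t^5 + 5·t^4 - 12·t^3 + 12·t^2 + 6·t + 3. En prenant ∫v(t)dt et en appliquant x(0) = 5, nous trouvons x(t) = 5·t^6 + t^5 - 3·t^4 + 4·t^3 + 3·t^2 + 3·t + 5. Nous avons la position x(t) = 5·t^6 + t^5 - 3·t^4 + 4·t^3 + 3·t^2 + 3·t + 5. En substituant t = 2: x(2) = 359.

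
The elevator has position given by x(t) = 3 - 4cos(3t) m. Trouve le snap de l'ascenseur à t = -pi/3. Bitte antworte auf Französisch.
En partant de la position x(t) = 3 - 4·cos(3·t), nous prenons 4 dérivées. En prenant d/dt de x(t), nous trouvons v(t) = 12·sin(3·t). En prenant d/dt de v(t), nous trouvons a(t) = 36·cos(3·t). La dérivée de l'accélération donne le jerk: j(t) = -108·sin(3·t). En prenant d/dt de j(t), nous trouvons s(t) = -324·cos(3·t). Nous avons le snap s(t) = -324·cos(3·t). En substituant t = -pi/3: s(-pi/3) = 324.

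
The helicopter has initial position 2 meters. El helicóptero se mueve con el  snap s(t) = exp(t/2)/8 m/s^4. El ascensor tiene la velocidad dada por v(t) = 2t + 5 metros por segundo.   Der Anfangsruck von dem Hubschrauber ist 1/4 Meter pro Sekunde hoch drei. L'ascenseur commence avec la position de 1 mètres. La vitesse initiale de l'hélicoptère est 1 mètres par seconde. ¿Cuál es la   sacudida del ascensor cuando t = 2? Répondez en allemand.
Um dies zu lösen, müssen wir 2 Ableitungen unserer Gleichung für die Geschwindigkeit v(t) = 2·t + 5 nehmen. Die Ableitung von der Geschwindigkeit ergibt die Beschleunigung: a(t) = 2. Durch Ableiten von der Beschleunigung erhalten wir den Ruck: j(t) = 0. Aus der Gleichung für den Ruck j(t) = 0, setzen wir t = 2 ein und erhalten j = 0.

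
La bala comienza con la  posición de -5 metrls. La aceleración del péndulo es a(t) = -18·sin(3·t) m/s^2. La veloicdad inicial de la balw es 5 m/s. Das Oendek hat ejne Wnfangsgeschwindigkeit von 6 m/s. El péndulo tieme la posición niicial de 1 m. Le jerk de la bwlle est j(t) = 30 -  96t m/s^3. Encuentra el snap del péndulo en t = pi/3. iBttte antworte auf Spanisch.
Debemos derivar nuestra ecuación de la aceleración a(t) = -18·sin(3·t) 2 veces. Derivando la aceleración, obtenemos la sacudida: j(t) = -54·cos(3·t). Tomando d/dt de j(t), encontramos s(t) = 162·sin(3·t). De la ecuación del snap s(t) = 162·sin(3·t), sustituimos t = pi/3 para obtener s = 0.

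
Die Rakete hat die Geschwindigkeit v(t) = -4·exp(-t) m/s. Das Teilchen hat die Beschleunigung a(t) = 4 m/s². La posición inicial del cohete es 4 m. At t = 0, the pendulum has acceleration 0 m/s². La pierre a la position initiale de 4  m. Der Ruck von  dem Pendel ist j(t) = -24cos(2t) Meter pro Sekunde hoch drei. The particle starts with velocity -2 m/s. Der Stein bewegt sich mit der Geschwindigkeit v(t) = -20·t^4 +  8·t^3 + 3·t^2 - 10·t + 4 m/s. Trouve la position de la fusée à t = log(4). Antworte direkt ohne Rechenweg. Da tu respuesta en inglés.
The position at t = log(4) is x = 1.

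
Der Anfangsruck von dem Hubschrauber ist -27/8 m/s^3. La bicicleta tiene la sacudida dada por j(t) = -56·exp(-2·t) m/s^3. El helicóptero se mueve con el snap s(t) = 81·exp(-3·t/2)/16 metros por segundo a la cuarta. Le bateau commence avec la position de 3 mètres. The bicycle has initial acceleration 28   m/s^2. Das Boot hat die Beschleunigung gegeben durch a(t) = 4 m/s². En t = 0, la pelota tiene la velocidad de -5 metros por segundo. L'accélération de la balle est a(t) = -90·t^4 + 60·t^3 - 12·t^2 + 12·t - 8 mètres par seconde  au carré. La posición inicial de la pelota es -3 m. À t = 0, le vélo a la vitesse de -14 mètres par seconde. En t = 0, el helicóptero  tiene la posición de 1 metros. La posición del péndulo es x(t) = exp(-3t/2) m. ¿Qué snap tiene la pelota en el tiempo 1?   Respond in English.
To solve this, we need to take 2 derivatives of our acceleration equation a(t) = -90·t^4 + 60·t^3 - 12·t^2 + 12·t - 8. Differentiating acceleration, we get jerk: j(t) = -360·t^3 + 180·t^2 - 24·t + 12. Differentiating jerk, we get snap: s(t) = -1080·t^2 + 360·t - 24. We have snap s(t) = -1080·t^2 + 360·t - 24. Substituting t = 1: s(1) = -744.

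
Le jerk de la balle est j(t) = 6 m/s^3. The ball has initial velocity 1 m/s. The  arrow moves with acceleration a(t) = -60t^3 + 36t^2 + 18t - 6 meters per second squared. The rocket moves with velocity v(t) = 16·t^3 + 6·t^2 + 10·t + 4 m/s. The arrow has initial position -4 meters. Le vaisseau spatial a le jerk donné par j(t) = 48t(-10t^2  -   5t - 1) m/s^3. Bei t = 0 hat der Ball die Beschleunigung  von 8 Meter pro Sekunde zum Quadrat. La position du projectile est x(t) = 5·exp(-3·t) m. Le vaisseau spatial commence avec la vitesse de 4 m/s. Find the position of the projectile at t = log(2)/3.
Using x(t) = 5·exp(-3·t) and substituting t = log(2)/3, we find x = 5/2.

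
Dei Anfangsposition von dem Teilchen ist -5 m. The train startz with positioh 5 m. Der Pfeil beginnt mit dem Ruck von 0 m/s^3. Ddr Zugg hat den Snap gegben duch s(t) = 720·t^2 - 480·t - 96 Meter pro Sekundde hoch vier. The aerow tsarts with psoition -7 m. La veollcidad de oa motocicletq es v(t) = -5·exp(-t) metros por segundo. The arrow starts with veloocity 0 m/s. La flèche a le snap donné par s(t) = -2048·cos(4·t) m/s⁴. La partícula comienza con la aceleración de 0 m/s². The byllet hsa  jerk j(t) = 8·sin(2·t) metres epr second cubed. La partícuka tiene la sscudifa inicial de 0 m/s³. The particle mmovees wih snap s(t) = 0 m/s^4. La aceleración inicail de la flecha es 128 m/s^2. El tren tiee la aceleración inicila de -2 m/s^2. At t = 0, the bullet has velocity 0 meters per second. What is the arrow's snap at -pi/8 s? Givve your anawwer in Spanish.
Tenemos el snap s(t) = -2048·cos(4·t). Sustituyendo t = -pi/8: s(-pi/8) = 0.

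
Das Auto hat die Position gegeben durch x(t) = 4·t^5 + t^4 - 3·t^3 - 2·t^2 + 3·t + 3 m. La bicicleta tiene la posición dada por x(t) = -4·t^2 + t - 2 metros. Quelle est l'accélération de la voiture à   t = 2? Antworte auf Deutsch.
Wir müssen unsere Gleichung für die Position x(t) = 4·t^5 + t^4 - 3·t^3 - 2·t^2 + 3·t + 3 2-mal ableiten. Die Ableitung von der Position ergibt die Geschwindigkeit: v(t) = 20·t^4 + 4·t^3 - 9·t^2 - 4·t + 3. Durch Ableiten von der Geschwindigkeit erhalten wir die Beschleunigung: a(t) = 80·t^3 + 12·t^2 - 18·t - 4. Wir haben die Beschleunigung a(t) = 80·t^3 + 12·t^2 - 18·t - 4. Durch Einsetzen von t = 2: a(2) = 648.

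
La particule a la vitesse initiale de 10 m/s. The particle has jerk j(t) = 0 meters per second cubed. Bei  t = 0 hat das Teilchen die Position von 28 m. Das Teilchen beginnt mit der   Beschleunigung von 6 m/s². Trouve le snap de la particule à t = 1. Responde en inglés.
Starting from jerk j(t) = 0, we take 1 derivative. Differentiating jerk, we get snap: s(t) = 0. From the given snap equation s(t) = 0, we substitute t = 1 to get s = 0.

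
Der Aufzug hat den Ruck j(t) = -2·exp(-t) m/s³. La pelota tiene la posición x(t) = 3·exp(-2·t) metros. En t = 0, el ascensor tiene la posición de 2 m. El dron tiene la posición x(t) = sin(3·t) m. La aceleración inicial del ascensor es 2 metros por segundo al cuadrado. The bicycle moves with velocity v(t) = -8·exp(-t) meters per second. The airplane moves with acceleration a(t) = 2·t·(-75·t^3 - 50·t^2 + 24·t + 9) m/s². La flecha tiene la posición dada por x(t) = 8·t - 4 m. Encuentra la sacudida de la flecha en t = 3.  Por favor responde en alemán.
Um dies zu lösen, müssen wir 3 Ableitungen unserer Gleichung für die Position x(t) = 8·t - 4 nehmen. Mit d/dt von x(t) finden wir v(t) = 8. Durch Ableiten von der Geschwindigkeit erhalten wir die Beschleunigung: a(t) = 0. Die Ableitung von der Beschleunigung ergibt den Ruck: j(t) = 0. Aus der Gleichung für den Ruck j(t) = 0, setzen wir t = 3 ein und erhalten j = 0.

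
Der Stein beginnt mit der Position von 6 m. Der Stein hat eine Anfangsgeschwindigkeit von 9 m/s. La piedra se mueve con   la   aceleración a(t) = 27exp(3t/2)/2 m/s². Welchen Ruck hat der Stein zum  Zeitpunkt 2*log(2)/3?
Wir müssen unsere Gleichung für die Beschleunigung a(t) = 27·exp(3·t/2)/2 1-mal ableiten. Durch Ableiten von der Beschleunigung erhalten wir den Ruck: j(t) = 81·exp(3·t/2)/4. Wir haben den Ruck j(t) = 81·exp(3·t/2)/4. Durch Einsetzen von t = 2*log(2)/3: j(2*log(2)/3) = 81/2.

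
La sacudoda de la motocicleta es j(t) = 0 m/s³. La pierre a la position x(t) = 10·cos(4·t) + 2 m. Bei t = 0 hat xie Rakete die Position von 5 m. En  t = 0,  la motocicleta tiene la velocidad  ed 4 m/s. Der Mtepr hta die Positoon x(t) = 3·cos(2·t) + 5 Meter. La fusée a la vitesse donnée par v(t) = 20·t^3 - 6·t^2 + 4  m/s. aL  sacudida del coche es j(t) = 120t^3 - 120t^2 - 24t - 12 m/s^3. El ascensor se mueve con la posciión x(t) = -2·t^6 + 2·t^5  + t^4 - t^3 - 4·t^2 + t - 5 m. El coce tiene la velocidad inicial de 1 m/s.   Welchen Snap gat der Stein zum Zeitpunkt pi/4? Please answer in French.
Nous devons dériver notre équation de la position x(t) = 10·cos(4·t) + 2 4 fois. En prenant d/dt de x(t), nous trouvons v(t) = -40·sin(4·t). La dérivée de la vitesse donne l'accélération: a(t) = -160·cos(4·t). En prenant d/dt de a(t), nous trouvons j(t) = 640·sin(4·t). La dérivée du jerk donne le snap: s(t) = 2560·cos(4·t). En utilisant s(t) = 2560·cos(4·t) et en substituant t = pi/4, nous trouvons s = -2560.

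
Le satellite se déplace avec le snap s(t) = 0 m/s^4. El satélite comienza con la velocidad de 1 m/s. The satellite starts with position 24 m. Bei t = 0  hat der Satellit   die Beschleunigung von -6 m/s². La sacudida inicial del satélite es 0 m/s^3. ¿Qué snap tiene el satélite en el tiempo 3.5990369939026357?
De la ecuación del snap s(t) = 0, sustituimos t = 3.5990369939026357 para obtener s = 0.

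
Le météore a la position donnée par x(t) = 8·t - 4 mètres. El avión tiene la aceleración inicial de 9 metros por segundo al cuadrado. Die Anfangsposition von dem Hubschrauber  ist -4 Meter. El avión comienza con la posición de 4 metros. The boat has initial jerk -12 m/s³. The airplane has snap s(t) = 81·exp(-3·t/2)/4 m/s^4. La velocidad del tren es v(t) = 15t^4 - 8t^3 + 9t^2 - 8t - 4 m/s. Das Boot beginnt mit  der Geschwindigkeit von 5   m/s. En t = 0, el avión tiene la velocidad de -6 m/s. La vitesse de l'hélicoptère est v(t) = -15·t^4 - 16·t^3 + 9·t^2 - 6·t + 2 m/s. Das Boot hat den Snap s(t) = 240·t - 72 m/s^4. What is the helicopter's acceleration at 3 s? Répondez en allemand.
Ausgehend von der Geschwindigkeit v(t) = -15·t^4 - 16·t^3 + 9·t^2 - 6·t + 2, nehmen wir 1 Ableitung. Durch Ableiten von der Geschwindigkeit erhalten wir die Beschleunigung: a(t) = -60·t^3 - 48·t^2 + 18·t - 6. Wir haben die Beschleunigung a(t) = -60·t^3 - 48·t^2 + 18·t - 6. Durch Einsetzen von t = 3: a(3) = -2004.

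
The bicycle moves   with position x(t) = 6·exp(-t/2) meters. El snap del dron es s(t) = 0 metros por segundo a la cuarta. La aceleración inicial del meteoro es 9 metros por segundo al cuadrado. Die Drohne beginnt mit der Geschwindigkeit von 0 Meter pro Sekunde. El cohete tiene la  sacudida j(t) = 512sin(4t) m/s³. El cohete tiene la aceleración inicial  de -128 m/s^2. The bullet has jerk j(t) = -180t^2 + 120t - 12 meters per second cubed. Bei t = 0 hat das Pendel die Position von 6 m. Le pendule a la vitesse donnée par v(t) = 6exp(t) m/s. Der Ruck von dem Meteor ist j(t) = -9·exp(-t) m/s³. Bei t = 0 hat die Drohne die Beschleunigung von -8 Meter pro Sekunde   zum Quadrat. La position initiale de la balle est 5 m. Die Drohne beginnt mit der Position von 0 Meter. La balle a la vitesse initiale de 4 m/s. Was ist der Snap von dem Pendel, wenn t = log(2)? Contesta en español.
Debemos derivar nuestra ecuación de la velocidad v(t) = 6·exp(t) 3 veces. Tomando d/dt de v(t), encontramos a(t) = 6·exp(t). Derivando la aceleración, obtenemos la sacudida: j(t) = 6·exp(t). Derivando la sacudida, obtenemos el snap: s(t) = 6·exp(t). Usando s(t) = 6·exp(t) y sustituyendo t = log(2), encontramos s = 12.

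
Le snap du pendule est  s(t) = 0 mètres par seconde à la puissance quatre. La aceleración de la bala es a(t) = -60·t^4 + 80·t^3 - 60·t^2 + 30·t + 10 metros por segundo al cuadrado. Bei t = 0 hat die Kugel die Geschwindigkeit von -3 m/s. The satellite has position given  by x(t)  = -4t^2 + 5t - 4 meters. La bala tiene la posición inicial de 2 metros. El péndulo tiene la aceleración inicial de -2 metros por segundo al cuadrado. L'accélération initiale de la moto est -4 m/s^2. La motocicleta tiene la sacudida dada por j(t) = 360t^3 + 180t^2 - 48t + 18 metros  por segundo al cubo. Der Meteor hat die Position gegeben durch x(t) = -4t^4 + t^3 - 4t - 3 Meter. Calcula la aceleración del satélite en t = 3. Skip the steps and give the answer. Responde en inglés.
a(3) = -8.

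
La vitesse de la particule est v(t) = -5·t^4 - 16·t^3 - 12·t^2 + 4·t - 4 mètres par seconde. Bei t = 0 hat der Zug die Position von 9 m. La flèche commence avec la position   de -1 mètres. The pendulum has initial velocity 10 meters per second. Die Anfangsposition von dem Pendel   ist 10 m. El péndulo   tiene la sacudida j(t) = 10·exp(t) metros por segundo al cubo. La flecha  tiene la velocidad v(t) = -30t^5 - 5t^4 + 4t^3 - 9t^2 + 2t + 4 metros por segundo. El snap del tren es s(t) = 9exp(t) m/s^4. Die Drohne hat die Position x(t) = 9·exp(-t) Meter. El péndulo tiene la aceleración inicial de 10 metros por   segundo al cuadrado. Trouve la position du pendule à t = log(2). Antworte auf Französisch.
Nous devons intégrer notre équation du jerk j(t) = 10·exp(t) 3 fois. L'intégrale du jerk est l'accélération. En utilisant a(0) = 10, nous obtenons a(t) = 10·exp(t). En intégrant l'accélération et en utilisant la condition initiale v(0) = 10, nous obtenons v(t) = 10·exp(t). En intégrant la vitesse et en utilisant la condition initiale x(0) = 10, nous obtenons x(t) = 10·exp(t). De l'équation de la position x(t) = 10·exp(t), nous substituons t = log(2) pour obtenir x = 20.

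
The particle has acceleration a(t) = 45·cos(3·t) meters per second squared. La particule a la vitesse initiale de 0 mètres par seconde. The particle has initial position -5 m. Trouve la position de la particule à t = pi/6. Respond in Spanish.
Debemos encontrar la integral de nuestra ecuación de la aceleración a(t) = 45·cos(3·t) 2 veces. Integrando la aceleración y usando la condición inicial v(0) = 0, obtenemos v(t) = 15·sin(3·t). La antiderivada de la velocidad, con x(0) = -5, da la posición: x(t) = -5·cos(3·t). Usando x(t) = -5·cos(3·t) y sustituyendo t = pi/6, encontramos x = 0.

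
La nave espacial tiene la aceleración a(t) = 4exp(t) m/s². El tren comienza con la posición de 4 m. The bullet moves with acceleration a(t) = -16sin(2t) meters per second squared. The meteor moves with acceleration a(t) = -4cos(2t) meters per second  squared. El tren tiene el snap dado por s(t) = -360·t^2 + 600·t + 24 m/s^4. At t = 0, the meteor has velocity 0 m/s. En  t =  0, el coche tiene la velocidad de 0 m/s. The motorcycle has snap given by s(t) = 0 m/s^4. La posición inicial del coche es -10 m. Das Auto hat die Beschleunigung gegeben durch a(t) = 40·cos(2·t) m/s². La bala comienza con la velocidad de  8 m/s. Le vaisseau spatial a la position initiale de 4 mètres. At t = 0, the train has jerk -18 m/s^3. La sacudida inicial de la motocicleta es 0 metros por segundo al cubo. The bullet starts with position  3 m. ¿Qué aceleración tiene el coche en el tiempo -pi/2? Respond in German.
Mit a(t) = 40·cos(2·t) und Einsetzen von t = -pi/2, finden wir a = -40.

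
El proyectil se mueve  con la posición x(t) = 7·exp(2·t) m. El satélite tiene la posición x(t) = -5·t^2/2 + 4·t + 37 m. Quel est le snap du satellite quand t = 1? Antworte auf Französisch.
En partant de la position x(t) = -5·t^2/2 + 4·t + 37, nous prenons 4 dérivées. En dérivant la position, nous obtenons la vitesse: v(t) = 4 - 5·t. En dérivant la vitesse, nous obtenons l'accélération: a(t) = -5. En dérivant l'accélération, nous obtenons le jerk: j(t) = 0. En dérivant le jerk, nous obtenons le snap: s(t) = 0. De l'équation du snap s(t) = 0, nous substituons t = 1 pour obtenir s = 0.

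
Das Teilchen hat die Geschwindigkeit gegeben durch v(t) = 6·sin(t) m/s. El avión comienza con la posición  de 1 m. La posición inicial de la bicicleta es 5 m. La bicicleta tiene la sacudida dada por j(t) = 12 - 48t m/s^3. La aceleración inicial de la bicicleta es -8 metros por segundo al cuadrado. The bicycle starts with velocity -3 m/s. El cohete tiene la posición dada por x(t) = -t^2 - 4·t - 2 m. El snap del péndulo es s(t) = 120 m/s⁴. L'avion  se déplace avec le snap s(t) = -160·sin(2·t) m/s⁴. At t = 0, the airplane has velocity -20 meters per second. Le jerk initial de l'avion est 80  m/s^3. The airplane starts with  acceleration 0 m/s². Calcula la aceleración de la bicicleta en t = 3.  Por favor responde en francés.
Nous devons trouver l'intégrale de notre équation du jerk j(t) = 12 - 48·t 1 fois. La primitive du jerk est l'accélération. En utilisant a(0) = -8, nous obtenons a(t) = -24·t^2 + 12·t - 8. De l'équation de l'accélération a(t) = -24·t^2 + 12·t - 8, nous substituons t = 3 pour obtenir a = -188.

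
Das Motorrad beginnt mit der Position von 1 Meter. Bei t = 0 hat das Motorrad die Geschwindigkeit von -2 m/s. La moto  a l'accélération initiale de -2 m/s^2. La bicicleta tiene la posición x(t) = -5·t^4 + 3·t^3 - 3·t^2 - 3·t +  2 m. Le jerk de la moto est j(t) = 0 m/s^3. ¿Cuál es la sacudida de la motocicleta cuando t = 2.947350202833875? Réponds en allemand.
Aus der Gleichung für den Ruck j(t) = 0, setzen wir t = 2.947350202833875 ein und erhalten j = 0.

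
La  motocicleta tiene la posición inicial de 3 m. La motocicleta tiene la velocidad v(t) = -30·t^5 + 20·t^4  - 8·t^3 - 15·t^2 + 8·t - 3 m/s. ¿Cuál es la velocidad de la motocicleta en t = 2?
De la ecuación de la velocidad v(t) = -30·t^5 + 20·t^4 - 8·t^3 - 15·t^2 + 8·t - 3, sustituimos t = 2 para obtener v = -751.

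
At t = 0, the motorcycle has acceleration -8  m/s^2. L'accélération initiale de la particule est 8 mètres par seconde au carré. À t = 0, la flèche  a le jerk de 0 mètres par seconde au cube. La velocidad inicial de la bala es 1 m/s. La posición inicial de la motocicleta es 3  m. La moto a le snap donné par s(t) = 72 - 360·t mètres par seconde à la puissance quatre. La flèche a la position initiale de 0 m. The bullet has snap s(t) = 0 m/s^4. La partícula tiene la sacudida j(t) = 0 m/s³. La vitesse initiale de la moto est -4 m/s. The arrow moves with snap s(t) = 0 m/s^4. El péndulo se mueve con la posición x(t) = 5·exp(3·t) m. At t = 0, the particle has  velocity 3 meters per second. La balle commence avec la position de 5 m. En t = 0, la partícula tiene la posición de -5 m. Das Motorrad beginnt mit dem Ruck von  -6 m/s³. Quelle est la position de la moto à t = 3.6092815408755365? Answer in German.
Wir müssen unsere Gleichung für den Snap s(t) = 72 - 360·t 4-mal integrieren. Das Integral von dem Snap, mit j(0) = -6, ergibt den Ruck: j(t) = -180·t^2 + 72·t - 6. Das Integral von dem Ruck, mit a(0) = -8, ergibt die Beschleunigung: a(t) = -60·t^3 + 36·t^2 - 6·t - 8. Das Integral von der Beschleunigung, mit v(0) = -4, ergibt die Geschwindigkeit: v(t) = -15·t^4 + 12·t^3 - 3·t^2 - 8·t - 4. Das Integral von der Geschwindigkeit, mit x(0) = 3, ergibt die Position: x(t) = -3·t^5 + 3·t^4 - t^3 - 4·t^2 - 4·t + 3. Wir haben die Position x(t) = -3·t^5 + 3·t^4 - t^3 - 4·t^2 - 4·t + 3. Durch Einsetzen von t = 3.6092815408755365: x(3.6092815408755365) = -1438.95147718536.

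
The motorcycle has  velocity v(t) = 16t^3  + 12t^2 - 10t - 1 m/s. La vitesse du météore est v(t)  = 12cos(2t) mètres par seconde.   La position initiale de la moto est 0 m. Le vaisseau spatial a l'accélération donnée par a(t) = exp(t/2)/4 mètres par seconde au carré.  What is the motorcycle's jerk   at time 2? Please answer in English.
We must differentiate our velocity equation v(t) = 16·t^3 + 12·t^2 - 10·t - 1 2 times. The derivative of velocity gives acceleration: a(t) = 48·t^2 + 24·t - 10. Differentiating acceleration, we get jerk: j(t) = 96·t + 24. From the given jerk equation j(t) = 96·t + 24, we substitute t = 2 to get j = 216.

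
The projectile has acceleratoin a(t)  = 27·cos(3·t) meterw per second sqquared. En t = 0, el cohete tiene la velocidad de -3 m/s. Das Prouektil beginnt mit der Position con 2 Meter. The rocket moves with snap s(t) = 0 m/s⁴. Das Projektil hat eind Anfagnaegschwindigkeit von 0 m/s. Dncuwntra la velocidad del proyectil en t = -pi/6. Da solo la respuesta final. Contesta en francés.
La vitesse à t = -pi/6 est v = -9.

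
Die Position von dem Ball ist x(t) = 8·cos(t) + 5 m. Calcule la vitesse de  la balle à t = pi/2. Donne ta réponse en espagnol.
Debemos derivar nuestra ecuación de la posición x(t) = 8·cos(t) + 5 1 vez. Derivando la posición, obtenemos la velocidad: v(t) = -8·sin(t). Usando v(t) = -8·sin(t) y sustituyendo t = pi/2, encontramos v = -8.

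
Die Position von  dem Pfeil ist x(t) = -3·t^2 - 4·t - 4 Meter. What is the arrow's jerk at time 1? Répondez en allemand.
Um dies zu lösen, müssen wir 3 Ableitungen unserer Gleichung für die Position x(t) = -3·t^2 - 4·t - 4 nehmen. Mit d/dt von x(t) finden wir v(t) = -6·t - 4. Mit d/dt von v(t) finden wir a(t) = -6. Durch Ableiten von der Beschleunigung erhalten wir den Ruck: j(t) = 0. Aus der Gleichung für den Ruck j(t) = 0, setzen wir t = 1 ein und erhalten j = 0.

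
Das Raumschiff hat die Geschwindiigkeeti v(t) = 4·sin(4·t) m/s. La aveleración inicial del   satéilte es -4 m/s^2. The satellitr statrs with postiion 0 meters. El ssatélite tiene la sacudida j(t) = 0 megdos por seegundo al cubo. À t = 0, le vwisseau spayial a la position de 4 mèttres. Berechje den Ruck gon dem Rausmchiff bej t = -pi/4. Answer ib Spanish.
Debemos derivar nuestra ecuación de la velocidad v(t) = 4·sin(4·t) 2 veces. La derivada de la velocidad da la aceleración: a(t) = 16·cos(4·t). La derivada de la aceleración da la sacudida: j(t) = -64·sin(4·t). Usando j(t) = -64·sin(4·t) y sustituyendo t = -pi/4, encontramos j = 0.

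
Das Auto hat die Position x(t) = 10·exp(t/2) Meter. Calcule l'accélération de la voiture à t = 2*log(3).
Pour résoudre ceci, nous devons prendre 2 dérivées de notre équation de la position x(t) = 10·exp(t/2). En dérivant la position, nous obtenons la vitesse: v(t) = 5·exp(t/2). En prenant d/dt de v(t), nous trouvons a(t) = 5·exp(t/2)/2. De l'équation de l'accélération a(t) = 5·exp(t/2)/2, nous substituons t = 2*log(3) pour obtenir a = 15/2.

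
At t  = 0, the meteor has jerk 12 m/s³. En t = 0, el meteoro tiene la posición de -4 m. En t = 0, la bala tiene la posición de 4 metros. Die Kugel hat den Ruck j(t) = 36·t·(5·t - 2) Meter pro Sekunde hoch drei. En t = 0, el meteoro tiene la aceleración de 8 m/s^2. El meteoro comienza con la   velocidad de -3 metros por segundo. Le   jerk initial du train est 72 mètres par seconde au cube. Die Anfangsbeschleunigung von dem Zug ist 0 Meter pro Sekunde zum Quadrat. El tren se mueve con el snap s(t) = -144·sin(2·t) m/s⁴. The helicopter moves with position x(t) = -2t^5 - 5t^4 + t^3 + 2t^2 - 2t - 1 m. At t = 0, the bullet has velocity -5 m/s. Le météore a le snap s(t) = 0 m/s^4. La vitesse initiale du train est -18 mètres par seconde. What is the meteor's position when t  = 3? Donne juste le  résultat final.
x(3) = 77.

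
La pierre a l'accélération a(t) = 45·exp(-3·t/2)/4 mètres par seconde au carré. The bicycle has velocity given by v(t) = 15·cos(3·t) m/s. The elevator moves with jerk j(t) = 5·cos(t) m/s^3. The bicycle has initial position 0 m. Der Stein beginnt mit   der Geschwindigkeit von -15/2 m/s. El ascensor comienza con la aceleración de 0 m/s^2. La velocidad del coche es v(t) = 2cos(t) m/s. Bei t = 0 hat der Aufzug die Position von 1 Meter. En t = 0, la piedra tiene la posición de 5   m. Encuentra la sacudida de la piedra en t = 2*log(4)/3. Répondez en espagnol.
Debemos derivar nuestra ecuación de la aceleración a(t) = 45·exp(-3·t/2)/4 1 vez. Derivando la aceleración, obtenemos la sacudida: j(t) = -135·exp(-3·t/2)/8. Usando j(t) = -135·exp(-3·t/2)/8 y sustituyendo t = 2*log(4)/3, encontramos j = -135/32.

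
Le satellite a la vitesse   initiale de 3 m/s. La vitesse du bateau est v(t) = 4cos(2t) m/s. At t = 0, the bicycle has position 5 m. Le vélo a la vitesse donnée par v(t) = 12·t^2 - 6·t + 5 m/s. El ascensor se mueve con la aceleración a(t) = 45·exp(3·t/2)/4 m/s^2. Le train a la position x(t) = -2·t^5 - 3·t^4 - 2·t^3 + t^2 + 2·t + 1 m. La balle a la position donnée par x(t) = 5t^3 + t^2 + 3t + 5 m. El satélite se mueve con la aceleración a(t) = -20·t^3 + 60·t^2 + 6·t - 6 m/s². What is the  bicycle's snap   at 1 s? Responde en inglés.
Starting from velocity v(t) = 12·t^2 - 6·t + 5, we take 3 derivatives. Taking d/dt of v(t), we find a(t) = 24·t - 6. Taking d/dt of a(t), we find j(t) = 24. Taking d/dt of j(t), we find s(t) = 0. Using s(t) = 0 and substituting t = 1, we find s = 0.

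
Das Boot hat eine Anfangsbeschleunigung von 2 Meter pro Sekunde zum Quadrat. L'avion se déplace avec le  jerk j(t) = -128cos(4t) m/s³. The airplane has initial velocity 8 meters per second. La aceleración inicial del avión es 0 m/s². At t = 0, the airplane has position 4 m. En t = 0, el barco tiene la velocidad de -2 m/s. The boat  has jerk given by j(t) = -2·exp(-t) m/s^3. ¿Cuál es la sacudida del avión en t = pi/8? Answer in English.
Using j(t) = -128·cos(4·t) and substituting t = pi/8, we find j = 0.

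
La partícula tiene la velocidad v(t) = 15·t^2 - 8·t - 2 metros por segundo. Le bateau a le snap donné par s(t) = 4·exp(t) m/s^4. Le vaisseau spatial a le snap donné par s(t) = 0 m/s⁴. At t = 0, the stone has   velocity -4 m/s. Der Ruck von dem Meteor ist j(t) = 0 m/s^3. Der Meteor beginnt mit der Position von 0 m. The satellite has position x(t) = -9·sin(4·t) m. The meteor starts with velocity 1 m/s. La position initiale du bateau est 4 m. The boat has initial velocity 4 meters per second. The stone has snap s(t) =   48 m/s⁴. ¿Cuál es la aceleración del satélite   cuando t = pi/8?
Debemos derivar nuestra ecuación de la posición x(t) = -9·sin(4·t) 2 veces. Tomando d/dt de x(t), encontramos v(t) = -36·cos(4·t). La derivada de la velocidad da la aceleración: a(t) = 144·sin(4·t). Tenemos la aceleración a(t) = 144·sin(4·t). Sustituyendo t = pi/8: a(pi/8) = 144.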